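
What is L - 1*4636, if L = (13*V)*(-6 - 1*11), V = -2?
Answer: -4194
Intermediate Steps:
L = 442 (L = (13*(-2))*(-6 - 1*11) = -26*(-6 - 11) = -26*(-17) = 442)
L - 1*4636 = 442 - 1*4636 = 442 - 4636 = -4194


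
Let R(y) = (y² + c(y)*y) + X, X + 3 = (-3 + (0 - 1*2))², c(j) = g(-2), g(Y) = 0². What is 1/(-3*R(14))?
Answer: -1/654 ≈ -0.0015291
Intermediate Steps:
g(Y) = 0
c(j) = 0
X = 22 (X = -3 + (-3 + (0 - 1*2))² = -3 + (-3 + (0 - 2))² = -3 + (-3 - 2)² = -3 + (-5)² = -3 + 25 = 22)
R(y) = 22 + y² (R(y) = (y² + 0*y) + 22 = (y² + 0) + 22 = y² + 22 = 22 + y²)
1/(-3*R(14)) = 1/(-3*(22 + 14²)) = 1/(-3*(22 + 196)) = 1/(-3*218) = 1/(-654) = -1/654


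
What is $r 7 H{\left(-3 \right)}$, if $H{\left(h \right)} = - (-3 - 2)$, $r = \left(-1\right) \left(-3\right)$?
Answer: $105$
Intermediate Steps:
$r = 3$
$H{\left(h \right)} = 5$ ($H{\left(h \right)} = \left(-1\right) \left(-5\right) = 5$)
$r 7 H{\left(-3 \right)} = 3 \cdot 7 \cdot 5 = 21 \cdot 5 = 105$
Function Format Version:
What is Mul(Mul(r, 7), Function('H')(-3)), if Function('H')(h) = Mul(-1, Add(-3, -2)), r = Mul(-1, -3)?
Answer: 105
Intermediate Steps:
r = 3
Function('H')(h) = 5 (Function('H')(h) = Mul(-1, -5) = 5)
Mul(Mul(r, 7), Function('H')(-3)) = Mul(Mul(3, 7), 5) = Mul(21, 5) = 105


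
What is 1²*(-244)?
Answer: -244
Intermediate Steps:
1²*(-244) = 1*(-244) = -244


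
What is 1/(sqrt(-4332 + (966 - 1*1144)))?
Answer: -I*sqrt(4510)/4510 ≈ -0.014891*I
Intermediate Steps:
1/(sqrt(-4332 + (966 - 1*1144))) = 1/(sqrt(-4332 + (966 - 1144))) = 1/(sqrt(-4332 - 178)) = 1/(sqrt(-4510)) = 1/(I*sqrt(4510)) = -I*sqrt(4510)/4510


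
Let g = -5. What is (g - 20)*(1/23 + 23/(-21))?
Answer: 12700/483 ≈ 26.294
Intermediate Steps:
(g - 20)*(1/23 + 23/(-21)) = (-5 - 20)*(1/23 + 23/(-21)) = -25*(1*(1/23) + 23*(-1/21)) = -25*(1/23 - 23/21) = -25*(-508/483) = 12700/483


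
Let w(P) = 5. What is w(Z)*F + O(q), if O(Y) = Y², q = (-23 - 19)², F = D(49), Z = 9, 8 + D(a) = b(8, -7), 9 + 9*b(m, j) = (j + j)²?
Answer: 28005839/9 ≈ 3.1118e+6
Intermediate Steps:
b(m, j) = -1 + 4*j²/9 (b(m, j) = -1 + (j + j)²/9 = -1 + (2*j)²/9 = -1 + (4*j²)/9 = -1 + 4*j²/9)
D(a) = 115/9 (D(a) = -8 + (-1 + (4/9)*(-7)²) = -8 + (-1 + (4/9)*49) = -8 + (-1 + 196/9) = -8 + 187/9 = 115/9)
F = 115/9 ≈ 12.778
q = 1764 (q = (-42)² = 1764)
w(Z)*F + O(q) = 5*(115/9) + 1764² = 575/9 + 3111696 = 28005839/9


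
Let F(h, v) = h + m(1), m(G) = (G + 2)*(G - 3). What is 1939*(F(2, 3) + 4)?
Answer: 0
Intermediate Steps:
m(G) = (-3 + G)*(2 + G) (m(G) = (2 + G)*(-3 + G) = (-3 + G)*(2 + G))
F(h, v) = -6 + h (F(h, v) = h + (-6 + 1² - 1*1) = h + (-6 + 1 - 1) = h - 6 = -6 + h)
1939*(F(2, 3) + 4) = 1939*((-6 + 2) + 4) = 1939*(-4 + 4) = 1939*0 = 0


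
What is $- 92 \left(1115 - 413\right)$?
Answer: $-64584$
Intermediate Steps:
$- 92 \left(1115 - 413\right) = \left(-92\right) 702 = -64584$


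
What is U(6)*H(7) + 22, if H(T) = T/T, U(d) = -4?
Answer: 18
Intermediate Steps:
H(T) = 1
U(6)*H(7) + 22 = -4*1 + 22 = -4 + 22 = 18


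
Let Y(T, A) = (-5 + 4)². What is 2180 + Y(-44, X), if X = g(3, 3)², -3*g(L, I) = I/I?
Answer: 2181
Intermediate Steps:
g(L, I) = -⅓ (g(L, I) = -I/(3*I) = -⅓*1 = -⅓)
X = ⅑ (X = (-⅓)² = ⅑ ≈ 0.11111)
Y(T, A) = 1 (Y(T, A) = (-1)² = 1)
2180 + Y(-44, X) = 2180 + 1 = 2181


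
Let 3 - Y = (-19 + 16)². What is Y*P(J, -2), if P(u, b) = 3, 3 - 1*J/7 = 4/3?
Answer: -18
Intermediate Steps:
J = 35/3 (J = 21 - 28/3 = 35/3 ≈ 11.667)
Y = -6 (Y = 3 - (-19 + 16)² = 3 - 1*(-3)² = 3 - 1*9 = 3 - 9 = -6)
Y*P(J, -2) = -6*3 = -18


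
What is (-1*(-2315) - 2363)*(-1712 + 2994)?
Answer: -61536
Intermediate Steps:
(-1*(-2315) - 2363)*(-1712 + 2994) = (2315 - 2363)*1282 = -48*1282 = -61536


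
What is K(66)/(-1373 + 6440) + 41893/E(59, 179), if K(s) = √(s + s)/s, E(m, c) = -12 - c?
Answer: -41893/191 + √33/167211 ≈ -219.33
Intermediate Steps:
K(s) = √2/√s (K(s) = √(2*s)/s = (√2*√s)/s = √2/√s)
K(66)/(-1373 + 6440) + 41893/E(59, 179) = (√2/√66)/(-1373 + 6440) + 41893/(-12 - 1*179) = (√2*(√66/66))/5067 + 41893/(-12 - 179) = (√33/33)*(1/5067) + 41893/(-191) = √33/167211 + 41893*(-1/191) = √33/167211 - 41893/191 = -41893/191 + √33/167211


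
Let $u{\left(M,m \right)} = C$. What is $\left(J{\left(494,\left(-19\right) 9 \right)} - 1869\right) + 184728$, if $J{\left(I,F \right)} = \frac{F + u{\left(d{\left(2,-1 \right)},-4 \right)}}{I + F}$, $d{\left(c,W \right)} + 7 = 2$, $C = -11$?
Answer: $\frac{59063275}{323} \approx 1.8286 \cdot 10^{5}$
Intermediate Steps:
$d{\left(c,W \right)} = -5$ ($d{\left(c,W \right)} = -7 + 2 = -5$)
$u{\left(M,m \right)} = -11$
$J{\left(I,F \right)} = \frac{-11 + F}{F + I}$ ($J{\left(I,F \right)} = \frac{F - 11}{I + F} = \frac{-11 + F}{F + I}$)
$\left(J{\left(494,\left(-19\right) 9 \right)} - 1869\right) + 184728 = \left(\frac{-11 - 171}{\left(-19\right) 9 + 494} - 1869\right) + 184728 = \left(\frac{-11 - 171}{-171 + 494} - 1869\right) + 184728 = \left(\frac{1}{323} \left(-182\right) - 1869\right) + 184728 = \left(- \frac{182}{323} - 1869\right) + 184728 = - \frac{603869}{323} + 184728 = \frac{59063275}{323}$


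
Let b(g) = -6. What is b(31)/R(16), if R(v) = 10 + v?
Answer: -3/13 ≈ -0.23077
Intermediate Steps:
b(31)/R(16) = -6/(10 + 16) = -6/26 = -6*1/26 = -3/13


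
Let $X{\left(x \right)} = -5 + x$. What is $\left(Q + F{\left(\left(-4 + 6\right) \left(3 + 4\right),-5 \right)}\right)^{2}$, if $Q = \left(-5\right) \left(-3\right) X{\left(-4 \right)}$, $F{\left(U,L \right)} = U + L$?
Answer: $15876$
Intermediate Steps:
$F{\left(U,L \right)} = L + U$
$Q = -135$ ($Q = \left(-5\right) \left(-3\right) \left(-5 - 4\right) = 15 \left(-9\right) = -135$)
$\left(Q + F{\left(\left(-4 + 6\right) \left(3 + 4\right),-5 \right)}\right)^{2} = \left(-135 - \left(5 - \left(-4 + 6\right) \left(3 + 4\right)\right)\right)^{2} = \left(-135 + \left(-5 + 2 \cdot 7\right)\right)^{2} = \left(-135 + \left(-5 + 14\right)\right)^{2} = \left(-135 + 9\right)^{2} = \left(-126\right)^{2} = 15876$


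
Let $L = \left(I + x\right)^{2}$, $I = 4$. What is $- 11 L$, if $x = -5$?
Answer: $-11$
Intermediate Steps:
$L = 1$ ($L = \left(4 - 5\right)^{2} = \left(-1\right)^{2} = 1$)
$- 11 L = \left(-11\right) 1 = -11$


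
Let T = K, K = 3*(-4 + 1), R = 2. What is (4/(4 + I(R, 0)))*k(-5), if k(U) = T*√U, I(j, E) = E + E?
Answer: -9*I*√5 ≈ -20.125*I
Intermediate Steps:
K = -9 (K = 3*(-3) = -9)
I(j, E) = 2*E
T = -9
k(U) = -9*√U
(4/(4 + I(R, 0)))*k(-5) = (4/(4 + 2*0))*(-9*I*√5) = (4/(4 + 0))*(-9*I*√5) = (4/4)*(-9*I*√5) = (4*(¼))*(-9*I*√5) = 1*(-9*I*√5) = -9*I*√5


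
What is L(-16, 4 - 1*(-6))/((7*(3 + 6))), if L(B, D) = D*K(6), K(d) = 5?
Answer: 50/63 ≈ 0.79365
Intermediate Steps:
L(B, D) = 5*D (L(B, D) = D*5 = 5*D)
L(-16, 4 - 1*(-6))/((7*(3 + 6))) = (5*(4 - 1*(-6)))/((7*(3 + 6))) = (5*(4 + 6))/((7*9)) = (5*10)/63 = 50*(1/63) = 50/63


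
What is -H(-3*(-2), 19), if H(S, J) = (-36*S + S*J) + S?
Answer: 96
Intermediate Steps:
H(S, J) = -35*S + J*S (H(S, J) = (-36*S + J*S) + S = -35*S + J*S)
-H(-3*(-2), 19) = -(-3*(-2))*(-35 + 19) = -6*(-16) = -1*(-96) = 96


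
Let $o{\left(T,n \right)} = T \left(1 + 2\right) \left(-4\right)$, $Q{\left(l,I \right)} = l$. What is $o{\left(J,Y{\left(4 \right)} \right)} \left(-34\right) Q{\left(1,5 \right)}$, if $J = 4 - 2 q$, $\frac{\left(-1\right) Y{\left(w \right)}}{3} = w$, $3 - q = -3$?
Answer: $-3264$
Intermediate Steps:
$q = 6$ ($q = 3 - -3 = 3 + 3 = 6$)
$Y{\left(w \right)} = - 3 w$
$J = -8$ ($J = 4 - 12 = -8$)
$o{\left(T,n \right)} = - 12 T$ ($o{\left(T,n \right)} = T 3 \left(-4\right) = T \left(-12\right) = - 12 T$)
$o{\left(J,Y{\left(4 \right)} \right)} \left(-34\right) Q{\left(1,5 \right)} = \left(-12\right) \left(-8\right) \left(-34\right) 1 = 96 \left(-34\right) 1 = \left(-3264\right) 1 = -3264$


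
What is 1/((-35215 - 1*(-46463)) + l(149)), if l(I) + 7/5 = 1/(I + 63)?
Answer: 1060/11921401 ≈ 8.8916e-5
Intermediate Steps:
l(I) = -7/5 + 1/(63 + I) (l(I) = -7/5 + 1/(I + 63) = -7/5 + 1/(63 + I))
1/((-35215 - 1*(-46463)) + l(149)) = 1/((-35215 - 1*(-46463)) + (-436 - 7*149)/(5*(63 + 149))) = 1/((-35215 + 46463) + (⅕)*(-436 - 1043)/212) = 1/(11248 + (⅕)*(1/212)*(-1479)) = 1/(11248 - 1479/1060) = 1/(11921401/1060) = 1060/11921401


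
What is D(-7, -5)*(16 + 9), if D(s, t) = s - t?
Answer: -50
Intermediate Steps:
D(-7, -5)*(16 + 9) = (-7 - 1*(-5))*(16 + 9) = (-7 + 5)*25 = -2*25 = -50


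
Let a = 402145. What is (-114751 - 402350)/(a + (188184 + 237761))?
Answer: -172367/276030 ≈ -0.62445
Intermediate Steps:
(-114751 - 402350)/(a + (188184 + 237761)) = (-114751 - 402350)/(402145 + (188184 + 237761)) = -517101/(402145 + 425945) = -517101/828090 = -517101*1/828090 = -172367/276030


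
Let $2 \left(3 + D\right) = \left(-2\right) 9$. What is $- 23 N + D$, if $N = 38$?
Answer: $-886$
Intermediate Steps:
$D = -12$ ($D = -3 + \frac{\left(-2\right) 9}{2} = -3 + \frac{1}{2} \left(-18\right) = -3 - 9 = -12$)
$- 23 N + D = \left(-23\right) 38 - 12 = -874 - 12 = -886$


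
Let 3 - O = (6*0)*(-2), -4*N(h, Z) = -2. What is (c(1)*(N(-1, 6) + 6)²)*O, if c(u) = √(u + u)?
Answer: 507*√2/4 ≈ 179.25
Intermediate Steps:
N(h, Z) = ½ (N(h, Z) = -¼*(-2) = ½)
O = 3 (O = 3 - 6*0*(-2) = 3 - 0*(-2) = 3 - 1*0 = 3 + 0 = 3)
c(u) = √2*√u (c(u) = √(2*u) = √2*√u)
(c(1)*(N(-1, 6) + 6)²)*O = ((√2*√1)*(½ + 6)²)*3 = ((√2*1)*(13/2)²)*3 = (√2*(169/4))*3 = (169*√2/4)*3 = 507*√2/4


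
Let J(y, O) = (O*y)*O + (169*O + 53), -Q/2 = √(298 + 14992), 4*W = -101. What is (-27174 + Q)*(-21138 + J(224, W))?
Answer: -6383811189/2 - 469847*√15290/2 ≈ -3.2210e+9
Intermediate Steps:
W = -101/4 (W = (¼)*(-101) = -101/4 ≈ -25.250)
Q = -2*√15290 (Q = -2*√(298 + 14992) = -2*√15290 ≈ -247.31)
J(y, O) = 53 + 169*O + y*O² (J(y, O) = y*O² + (53 + 169*O) = 53 + 169*O + y*O²)
(-27174 + Q)*(-21138 + J(224, W)) = (-27174 - 2*√15290)*(-21138 + (53 + 169*(-101/4) + 224*(-101/4)²)) = (-27174 - 2*√15290)*(-21138 + (53 - 17069/4 + 224*(10201/16))) = (-27174 - 2*√15290)*(-21138 + (53 - 17069/4 + 142814)) = (-27174 - 2*√15290)*(-21138 + 554399/4) = (-27174 - 2*√15290)*(469847/4) = -6383811189/2 - 469847*√15290/2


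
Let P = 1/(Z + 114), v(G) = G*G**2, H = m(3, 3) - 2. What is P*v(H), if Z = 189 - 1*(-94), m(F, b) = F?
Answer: 1/397 ≈ 0.0025189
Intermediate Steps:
Z = 283 (Z = 189 + 94 = 283)
H = 1 (H = 3 - 2 = 1)
v(G) = G**3
P = 1/397 (P = 1/(283 + 114) = 1/397 ≈ 0.0025189)
P*v(H) = (1/397)*1**3 = (1/397)*1 = 1/397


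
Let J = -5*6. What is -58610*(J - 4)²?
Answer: -67753160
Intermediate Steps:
J = -30
-58610*(J - 4)² = -58610*(-30 - 4)² = -58610*(-34)² = -58610*1156 = -67753160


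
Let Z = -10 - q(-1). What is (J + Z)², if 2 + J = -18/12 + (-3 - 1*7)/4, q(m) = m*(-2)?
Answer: 324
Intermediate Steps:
q(m) = -2*m
Z = -12 (Z = -10 - (-2)*(-1) = -10 - 1*2 = -10 - 2 = -12)
J = -6 (J = -2 + (-18/12 + (-3 - 1*7)/4) = -2 + (-18*1/12 + (-3 - 7)*(¼)) = -2 + (-3/2 - 10*¼) = -2 + (-3/2 - 5/2) = -2 - 4 = -6)
(J + Z)² = (-6 - 12)² = (-18)² = 324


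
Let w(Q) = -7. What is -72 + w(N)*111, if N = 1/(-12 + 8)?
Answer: -849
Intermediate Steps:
N = -1/4 (N = 1/(-4) = -1/4 ≈ -0.25000)
-72 + w(N)*111 = -72 - 7*111 = -72 - 777 = -849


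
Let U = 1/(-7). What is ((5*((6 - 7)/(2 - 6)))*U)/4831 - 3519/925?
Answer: -476012717/125122900 ≈ -3.8044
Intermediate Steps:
U = -⅐ ≈ -0.14286
((5*((6 - 7)/(2 - 6)))*U)/4831 - 3519/925 = ((5*((6 - 7)/(2 - 6)))*(-⅐))/4831 - 3519/925 = ((5*(-1/(-4)))*(-⅐))*(1/4831) - 3519*1/925 = ((5*(-1*(-¼)))*(-⅐))*(1/4831) - 3519/925 = ((5*(¼))*(-⅐))*(1/4831) - 3519/925 = ((5/4)*(-⅐))*(1/4831) - 3519/925 = -5/28*1/4831 - 3519/925 = -5/135268 - 3519/925 = -476012717/125122900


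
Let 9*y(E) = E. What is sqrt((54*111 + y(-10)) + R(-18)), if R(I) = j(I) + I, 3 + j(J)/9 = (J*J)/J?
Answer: sqrt(52073)/3 ≈ 76.065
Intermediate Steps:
y(E) = E/9
j(J) = -27 + 9*J (j(J) = -27 + 9*((J*J)/J) = -27 + 9*(J**2/J) = -27 + 9*J)
R(I) = -27 + 10*I (R(I) = (-27 + 9*I) + I = -27 + 10*I)
sqrt((54*111 + y(-10)) + R(-18)) = sqrt((54*111 + (1/9)*(-10)) + (-27 + 10*(-18))) = sqrt((5994 - 10/9) + (-27 - 180)) = sqrt(53936/9 - 207) = sqrt(52073/9) = sqrt(52073)/3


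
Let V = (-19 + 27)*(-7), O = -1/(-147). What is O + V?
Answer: -8231/147 ≈ -55.993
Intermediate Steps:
O = 1/147 (O = -1*(-1/147) = 1/147 ≈ 0.0068027)
V = -56 (V = 8*(-7) = -56)
O + V = 1/147 - 56 = -8231/147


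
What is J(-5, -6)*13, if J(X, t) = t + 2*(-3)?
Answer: -156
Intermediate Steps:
J(X, t) = -6 + t (J(X, t) = t - 6 = -6 + t)
J(-5, -6)*13 = (-6 - 6)*13 = -12*13 = -156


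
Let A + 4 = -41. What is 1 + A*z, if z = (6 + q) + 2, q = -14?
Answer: 271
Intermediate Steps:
A = -45 (A = -4 - 41 = -45)
z = -6 (z = (6 - 14) + 2 = -8 + 2 = -6)
1 + A*z = 1 - 45*(-6) = 1 + 270 = 271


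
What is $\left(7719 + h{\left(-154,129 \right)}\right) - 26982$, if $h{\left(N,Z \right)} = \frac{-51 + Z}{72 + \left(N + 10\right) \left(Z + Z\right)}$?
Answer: $- \frac{119045353}{6180} \approx -19263.0$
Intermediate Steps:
$h{\left(N,Z \right)} = \frac{-51 + Z}{72 + 2 Z \left(10 + N\right)}$ ($h{\left(N,Z \right)} = \frac{-51 + Z}{72 + \left(10 + N\right) 2 Z} = \frac{-51 + Z}{72 + 2 Z \left(10 + N\right)}$)
$\left(7719 + h{\left(-154,129 \right)}\right) - 26982 = \left(7719 + \frac{-51 + 129}{2 \left(36 + 10 \cdot 129 - 19866\right)}\right) - 26982 = \left(7719 + \frac{1}{2} \frac{1}{36 + 1290 - 19866} \cdot 78\right) - 26982 = \left(7719 + \frac{1}{2} \frac{1}{-18540} \cdot 78\right) - 26982 = \left(7719 + \frac{1}{2} \left(- \frac{1}{18540}\right) 78\right) - 26982 = \left(7719 - \frac{13}{6180}\right) - 26982 = \frac{47703407}{6180} - 26982 = - \frac{119045353}{6180}$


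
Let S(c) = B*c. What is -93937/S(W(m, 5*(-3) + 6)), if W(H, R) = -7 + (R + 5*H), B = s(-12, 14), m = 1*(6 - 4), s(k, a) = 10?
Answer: 93937/60 ≈ 1565.6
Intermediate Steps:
m = 2 (m = 1*2 = 2)
B = 10
W(H, R) = -7 + R + 5*H
S(c) = 10*c
-93937/S(W(m, 5*(-3) + 6)) = -93937*1/(10*(-7 + (5*(-3) + 6) + 5*2)) = -93937*1/(10*(-7 + (-15 + 6) + 10)) = -93937*1/(10*(-7 - 9 + 10)) = -93937/(10*(-6)) = -93937/(-60) = -93937*(-1/60) = 93937/60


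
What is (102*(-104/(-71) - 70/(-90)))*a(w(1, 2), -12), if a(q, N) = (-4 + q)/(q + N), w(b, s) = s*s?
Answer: 0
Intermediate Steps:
w(b, s) = s²
a(q, N) = (-4 + q)/(N + q)
(102*(-104/(-71) - 70/(-90)))*a(w(1, 2), -12) = (102*(-104/(-71) - 70/(-90)))*((-4 + 2²)/(-12 + 2²)) = (102*(-104*(-1/71) - 70*(-1/90)))*((-4 + 4)/(-12 + 4)) = (102*(104/71 + 7/9))*(0/(-8)) = (102*(1433/639))*(-⅛*0) = (48722/213)*0 = 0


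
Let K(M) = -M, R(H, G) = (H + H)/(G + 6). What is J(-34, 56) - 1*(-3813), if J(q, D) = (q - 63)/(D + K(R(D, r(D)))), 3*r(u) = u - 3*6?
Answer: 190553/50 ≈ 3811.1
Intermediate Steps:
r(u) = -6 + u/3 (r(u) = (u - 3*6)/3 = (u - 18)/3 = (-18 + u)/3 = -6 + u/3)
R(H, G) = 2*H/(6 + G) (R(H, G) = (2*H)/(6 + G) = 2*H/(6 + G))
J(q, D) = (-63 + q)/(-6 + D) (J(q, D) = (q - 63)/(D - 2*D/(6 + (-6 + D/3))) = (-63 + q)/(D - 2*D/(D/3)) = (-63 + q)/(D - 2*D*3/D) = (-63 + q)/(D - 1*6) = (-63 + q)/(D - 6) = (-63 + q)/(-6 + D))
J(-34, 56) - 1*(-3813) = (-63 - 34)/(-6 + 56) - 1*(-3813) = -97/50 + 3813 = 190553/50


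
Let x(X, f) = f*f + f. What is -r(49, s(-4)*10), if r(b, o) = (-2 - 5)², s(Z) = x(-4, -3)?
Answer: -49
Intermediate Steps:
x(X, f) = f + f² (x(X, f) = f² + f = f + f²)
s(Z) = 6 (s(Z) = -3*(1 - 3) = -3*(-2) = 6)
r(b, o) = 49 (r(b, o) = (-7)² = 49)
-r(49, s(-4)*10) = -1*49 = -49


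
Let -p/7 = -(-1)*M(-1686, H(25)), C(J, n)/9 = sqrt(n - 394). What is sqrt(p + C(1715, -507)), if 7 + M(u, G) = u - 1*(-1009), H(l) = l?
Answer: 3*sqrt(532 + I*sqrt(901)) ≈ 69.223 + 1.9513*I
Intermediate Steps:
C(J, n) = 9*sqrt(-394 + n) (C(J, n) = 9*sqrt(n - 394) = 9*sqrt(-394 + n))
M(u, G) = 1002 + u (M(u, G) = -7 + (u - 1*(-1009)) = -7 + (u + 1009) = -7 + (1009 + u) = 1002 + u)
p = 4788 (p = -(-7)*(-(1002 - 1686)) = -(-7)*(-1*(-684)) = -(-7)*684 = -7*(-684) = 4788)
sqrt(p + C(1715, -507)) = sqrt(4788 + 9*sqrt(-394 - 507)) = sqrt(4788 + 9*sqrt(-901)) = sqrt(4788 + 9*(I*sqrt(901))) = sqrt(4788 + 9*I*sqrt(901))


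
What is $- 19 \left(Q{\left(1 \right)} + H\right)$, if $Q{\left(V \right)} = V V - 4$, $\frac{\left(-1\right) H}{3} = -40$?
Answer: $-2223$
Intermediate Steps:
$H = 120$ ($H = \left(-3\right) \left(-40\right) = 120$)
$Q{\left(V \right)} = -4 + V^{2}$ ($Q{\left(V \right)} = V^{2} - 4 = -4 + V^{2}$)
$- 19 \left(Q{\left(1 \right)} + H\right) = - 19 \left(\left(-4 + 1^{2}\right) + 120\right) = - 19 \left(\left(-4 + 1\right) + 120\right) = - 19 \left(-3 + 120\right) = \left(-19\right) 117 = -2223$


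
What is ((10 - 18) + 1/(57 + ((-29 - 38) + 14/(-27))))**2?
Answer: 5285401/80656 ≈ 65.530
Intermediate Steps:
((10 - 18) + 1/(57 + ((-29 - 38) + 14/(-27))))**2 = (-8 + 1/(57 + (-67 + 14*(-1/27))))**2 = (-8 + 1/(57 + (-67 - 14/27)))**2 = (-8 + 1/(57 - 1823/27))**2 = (-8 + 1/(-284/27))**2 = (-8 - 27/284)**2 = (-2299/284)**2 = 5285401/80656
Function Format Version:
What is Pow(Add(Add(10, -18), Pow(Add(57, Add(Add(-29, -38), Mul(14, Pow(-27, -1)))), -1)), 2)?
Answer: Rational(5285401, 80656) ≈ 65.530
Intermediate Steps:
Pow(Add(Add(10, -18), Pow(Add(57, Add(Add(-29, -38), Mul(14, Pow(-27, -1)))), -1)), 2) = Pow(Add(-8, Pow(Add(57, Add(-67, Mul(14, Rational(-1, 27)))), -1)), 2) = Pow(Add(-8, Pow(Add(57, Add(-67, Rational(-14, 27))), -1)), 2) = Pow(Add(-8, Pow(Add(57, Rational(-1823, 27)), -1)), 2) = Pow(Add(-8, Pow(Rational(-284, 27), -1)), 2) = Pow(Add(-8, Rational(-27, 284)), 2) = Pow(Rational(-2299, 284), 2) = Rational(5285401, 80656)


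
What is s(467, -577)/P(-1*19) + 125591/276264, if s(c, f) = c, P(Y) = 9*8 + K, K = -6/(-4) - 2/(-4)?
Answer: 69154511/10221768 ≈ 6.7654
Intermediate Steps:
K = 2 (K = -6*(-1/4) - 2*(-1/4) = 3/2 + 1/2 = 2)
P(Y) = 74 (P(Y) = 9*8 + 2 = 72 + 2 = 74)
s(467, -577)/P(-1*19) + 125591/276264 = 467/74 + 125591/276264 = 69154511/10221768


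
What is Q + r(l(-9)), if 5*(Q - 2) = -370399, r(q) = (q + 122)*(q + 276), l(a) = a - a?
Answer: -202029/5 ≈ -40406.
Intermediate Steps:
l(a) = 0
r(q) = (122 + q)*(276 + q)
Q = -370389/5 (Q = 2 + (⅕)*(-370399) = 2 - 370399/5 = -370389/5 ≈ -74078.)
Q + r(l(-9)) = -370389/5 + (33672 + 0² + 398*0) = -370389/5 + (33672 + 0 + 0) = -370389/5 + 33672 = -202029/5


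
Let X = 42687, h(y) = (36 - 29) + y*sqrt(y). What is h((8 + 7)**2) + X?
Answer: 46069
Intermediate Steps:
h(y) = 7 + y**(3/2)
h((8 + 7)**2) + X = (7 + ((8 + 7)**2)**(3/2)) + 42687 = (7 + (15**2)**(3/2)) + 42687 = (7 + 225**(3/2)) + 42687 = (7 + 3375) + 42687 = 3382 + 42687 = 46069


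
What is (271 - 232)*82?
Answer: 3198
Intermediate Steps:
(271 - 232)*82 = 39*82 = 3198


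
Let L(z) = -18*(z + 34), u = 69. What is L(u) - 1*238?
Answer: -2092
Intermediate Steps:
L(z) = -612 - 18*z (L(z) = -18*(34 + z) = -612 - 18*z)
L(u) - 1*238 = (-612 - 18*69) - 1*238 = (-612 - 1242) - 238 = -1854 - 238 = -2092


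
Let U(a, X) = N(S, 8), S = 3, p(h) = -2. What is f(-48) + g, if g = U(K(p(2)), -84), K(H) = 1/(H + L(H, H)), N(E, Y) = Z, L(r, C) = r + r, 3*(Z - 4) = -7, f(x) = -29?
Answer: -82/3 ≈ -27.333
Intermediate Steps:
Z = 5/3 (Z = 4 + (1/3)*(-7) = 4 - 7/3 = 5/3 ≈ 1.6667)
L(r, C) = 2*r
N(E, Y) = 5/3
K(H) = 1/(3*H) (K(H) = 1/(H + 2*H) = 1/(3*H))
U(a, X) = 5/3
g = 5/3 ≈ 1.6667
f(-48) + g = -29 + 5/3 = -82/3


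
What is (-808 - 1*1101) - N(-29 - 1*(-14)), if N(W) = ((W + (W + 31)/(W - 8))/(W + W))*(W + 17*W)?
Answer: -40658/23 ≈ -1767.7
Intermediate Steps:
N(W) = 9*W + 9*(31 + W)/(-8 + W) (N(W) = ((W + (31 + W)/(-8 + W))/((2*W)))*(18*W) = ((W + (31 + W)/(-8 + W))*(1/(2*W)))*(18*W) = ((W + (31 + W)/(-8 + W))/(2*W))*(18*W) = 9*W + 9*(31 + W)/(-8 + W))
(-808 - 1*1101) - N(-29 - 1*(-14)) = (-808 - 1*1101) - 9*(31 + (-29 - 1*(-14))² - 7*(-29 - 1*(-14)))/(-8 + (-29 - 1*(-14))) = (-808 - 1101) - 9*(31 + (-29 + 14)² - 7*(-29 + 14))/(-8 + (-29 + 14)) = -1909 - 9*(31 + (-15)² - 7*(-15))/(-8 - 15) = -1909 - 9*(31 + 225 + 105)/(-23) = -1909 - 9*(-1)*361/23 = -1909 - 1*(-3249/23) = -1909 + 3249/23 = -40658/23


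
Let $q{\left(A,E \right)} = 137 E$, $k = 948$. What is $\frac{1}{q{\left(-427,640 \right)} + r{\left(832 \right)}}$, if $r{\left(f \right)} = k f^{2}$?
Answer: $\frac{1}{656316032} \approx 1.5237 \cdot 10^{-9}$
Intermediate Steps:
$r{\left(f \right)} = 948 f^{2}$
$\frac{1}{q{\left(-427,640 \right)} + r{\left(832 \right)}} = \frac{1}{137 \cdot 640 + 948 \cdot 832^{2}} = \frac{1}{87680 + 948 \cdot 692224} = \frac{1}{87680 + 656228352} = \frac{1}{656316032}$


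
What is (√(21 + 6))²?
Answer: 27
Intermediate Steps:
(√(21 + 6))² = (√27)² = (3*√3)² = 27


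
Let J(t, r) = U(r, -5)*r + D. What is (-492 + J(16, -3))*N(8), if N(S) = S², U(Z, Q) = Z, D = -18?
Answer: -32064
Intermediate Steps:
J(t, r) = -18 + r² (J(t, r) = r*r - 18 = r² - 18 = -18 + r²)
(-492 + J(16, -3))*N(8) = (-492 + (-18 + (-3)²))*8² = (-492 + (-18 + 9))*64 = (-492 - 9)*64 = -501*64 = -32064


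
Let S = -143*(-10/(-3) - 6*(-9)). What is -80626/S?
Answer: 9303/946 ≈ 9.8340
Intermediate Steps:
S = -24596/3 (S = -143*(-10*(-⅓) + 54) = -143*(10/3 + 54) = -143*172/3 = -24596/3 ≈ -8198.7)
-80626/S = -80626/(-24596/3) = -80626*(-3/24596) = 9303/946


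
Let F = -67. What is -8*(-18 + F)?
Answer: 680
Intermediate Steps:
-8*(-18 + F) = -8*(-18 - 67) = -8*(-85) = 680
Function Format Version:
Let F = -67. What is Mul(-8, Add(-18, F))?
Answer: 680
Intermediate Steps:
Mul(-8, Add(-18, F)) = Mul(-8, Add(-18, -67)) = Mul(-8, -85) = 680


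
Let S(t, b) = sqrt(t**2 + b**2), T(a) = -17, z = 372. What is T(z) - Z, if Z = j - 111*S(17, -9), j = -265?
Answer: 248 + 111*sqrt(370) ≈ 2383.1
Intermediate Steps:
S(t, b) = sqrt(b**2 + t**2)
Z = -265 - 111*sqrt(370) (Z = -265 - 111*sqrt((-9)**2 + 17**2) = -265 - 111*sqrt(81 + 289) = -265 - 111*sqrt(370) ≈ -2400.1)
T(z) - Z = -17 - (-265 - 111*sqrt(370)) = -17 + (265 + 111*sqrt(370)) = 248 + 111*sqrt(370)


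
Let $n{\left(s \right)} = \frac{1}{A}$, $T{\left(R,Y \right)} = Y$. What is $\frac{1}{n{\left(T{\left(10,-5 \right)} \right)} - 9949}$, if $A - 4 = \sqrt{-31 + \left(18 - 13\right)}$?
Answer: $\frac{- \sqrt{26} + 4 i}{- 39795 i + 9949 \sqrt{26}} \approx -0.00010051 + 1.2266 \cdot 10^{-9} i$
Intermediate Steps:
$A = 4 + i \sqrt{26}$ ($A = 4 + \sqrt{-31 + \left(18 - 13\right)} = 4 + \sqrt{-31 + 5} = 4 + \sqrt{-26} = 4 + i \sqrt{26} \approx 4.0 + 5.099 i$)
$n{\left(s \right)} = \frac{1}{4 + i \sqrt{26}}$
$\frac{1}{n{\left(T{\left(10,-5 \right)} \right)} - 9949} = \frac{1}{\left(\frac{2}{21} - \frac{i \sqrt{26}}{42}\right) - 9949} = \frac{1}{- \frac{208927}{21} - \frac{i \sqrt{26}}{42}}$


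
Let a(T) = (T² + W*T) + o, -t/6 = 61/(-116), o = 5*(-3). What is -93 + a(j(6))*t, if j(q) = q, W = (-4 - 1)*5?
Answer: -29001/58 ≈ -500.02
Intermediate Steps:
W = -25 (W = -5*5 = -25)
o = -15
t = 183/58 (t = -366/(-116) = -366*(-1)/116 = -6*(-61/116) = 183/58 ≈ 3.1552)
a(T) = -15 + T² - 25*T (a(T) = (T² - 25*T) - 15 = -15 + T² - 25*T)
-93 + a(j(6))*t = -93 + (-15 + 6² - 25*6)*(183/58) = -93 + (-15 + 36 - 150)*(183/58) = -93 - 129*183/58 = -93 - 23607/58 = -29001/58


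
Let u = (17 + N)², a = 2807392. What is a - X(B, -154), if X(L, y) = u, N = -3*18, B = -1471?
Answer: 2806023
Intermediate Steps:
N = -54
u = 1369 (u = (17 - 54)² = (-37)² = 1369)
X(L, y) = 1369
a - X(B, -154) = 2807392 - 1*1369 = 2807392 - 1369 = 2806023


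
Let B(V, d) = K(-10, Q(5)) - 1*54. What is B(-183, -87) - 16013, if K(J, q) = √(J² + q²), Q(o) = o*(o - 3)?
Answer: -16067 + 10*√2 ≈ -16053.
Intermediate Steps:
Q(o) = o*(-3 + o)
B(V, d) = -54 + 10*√2 (B(V, d) = √((-10)² + (5*(-3 + 5))²) - 1*54 = √(100 + (5*2)²) - 54 = √(100 + 10²) - 54 = √(100 + 100) - 54 = √200 - 54 = 10*√2 - 54 = -54 + 10*√2)
B(-183, -87) - 16013 = (-54 + 10*√2) - 16013 = -16067 + 10*√2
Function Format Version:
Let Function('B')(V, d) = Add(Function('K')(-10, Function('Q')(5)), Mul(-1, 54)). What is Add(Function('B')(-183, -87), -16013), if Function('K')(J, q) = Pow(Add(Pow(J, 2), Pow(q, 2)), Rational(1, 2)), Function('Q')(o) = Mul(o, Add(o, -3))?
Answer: Add(-16067, Mul(10, Pow(2, Rational(1, 2)))) ≈ -16053.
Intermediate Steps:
Function('Q')(o) = Mul(o, Add(-3, o))
Function('B')(V, d) = Add(-54, Mul(10, Pow(2, Rational(1, 2)))) (Function('B')(V, d) = Add(Pow(Add(Pow(-10, 2), Pow(Mul(5, Add(-3, 5)), 2)), Rational(1, 2)), Mul(-1, 54)) = Add(Pow(Add(100, Pow(Mul(5, 2), 2)), Rational(1, 2)), -54) = Add(Pow(Add(100, Pow(10, 2)), Rational(1, 2)), -54) = Add(Pow(Add(100, 100), Rational(1, 2)), -54) = Add(Pow(200, Rational(1, 2)), -54) = Add(Mul(10, Pow(2, Rational(1, 2))), -54) = Add(-54, Mul(10, Pow(2, Rational(1, 2)))))
Add(Function('B')(-183, -87), -16013) = Add(Add(-54, Mul(10, Pow(2, Rational(1, 2)))), -16013) = Add(-16067, Mul(10, Pow(2, Rational(1, 2))))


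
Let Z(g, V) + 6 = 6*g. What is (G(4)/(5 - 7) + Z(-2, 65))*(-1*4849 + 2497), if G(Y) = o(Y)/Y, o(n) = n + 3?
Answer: 44394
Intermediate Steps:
Z(g, V) = -6 + 6*g
o(n) = 3 + n
G(Y) = (3 + Y)/Y
(G(4)/(5 - 7) + Z(-2, 65))*(-1*4849 + 2497) = (((3 + 4)/4)/(5 - 7) + (-6 + 6*(-2)))*(-1*4849 + 2497) = (((¼)*7)/(-2) + (-6 - 12))*(-4849 + 2497) = ((7/4)*(-½) - 18)*(-2352) = (-7/8 - 18)*(-2352) = -151/8*(-2352) = 44394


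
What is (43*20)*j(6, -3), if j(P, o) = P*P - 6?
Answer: 25800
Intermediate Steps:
j(P, o) = -6 + P² (j(P, o) = P² - 6 = -6 + P²)
(43*20)*j(6, -3) = (43*20)*(-6 + 6²) = 860*(-6 + 36) = 860*30 = 25800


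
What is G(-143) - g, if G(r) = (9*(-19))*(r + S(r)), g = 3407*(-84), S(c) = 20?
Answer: 307221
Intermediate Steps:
g = -286188
G(r) = -3420 - 171*r (G(r) = (9*(-19))*(r + 20) = -171*(20 + r) = -3420 - 171*r)
G(-143) - g = (-3420 - 171*(-143)) - 1*(-286188) = (-3420 + 24453) + 286188 = 21033 + 286188 = 307221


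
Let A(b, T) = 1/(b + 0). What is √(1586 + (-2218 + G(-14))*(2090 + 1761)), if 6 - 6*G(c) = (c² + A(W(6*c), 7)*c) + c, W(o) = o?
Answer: I*√311508059/6 ≈ 2941.6*I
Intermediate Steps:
A(b, T) = 1/b
G(c) = 35/36 - c/6 - c²/6 (G(c) = 1 - ((c² + c/((6*c))) + c)/6 = 1 - ((c² + (1/(6*c))*c) + c)/6 = 1 - ((c² + ⅙) + c)/6 = 1 - ((⅙ + c²) + c)/6 = 1 - (⅙ + c + c²)/6 = 1 + (-1/36 - c/6 - c²/6) = 35/36 - c/6 - c²/6)
√(1586 + (-2218 + G(-14))*(2090 + 1761)) = √(1586 + (-2218 + (35/36 - ⅙*(-14) - ⅙*(-14)²))*(2090 + 1761)) = √(1586 + (-2218 + (35/36 + 7/3 - ⅙*196))*3851) = √(1586 + (-2218 + (35/36 + 7/3 - 98/3))*3851) = √(1586 + (-2218 - 1057/36)*3851) = √(1586 - 80905/36*3851) = √(1586 - 311565155/36) = √(-311508059/36) = I*√311508059/6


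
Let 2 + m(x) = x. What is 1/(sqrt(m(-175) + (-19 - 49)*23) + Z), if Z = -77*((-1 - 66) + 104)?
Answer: -2849/8118542 - I*sqrt(1741)/8118542 ≈ -0.00035093 - 5.1395e-6*I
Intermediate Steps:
m(x) = -2 + x
Z = -2849 (Z = -77*(-67 + 104) = -77*37 = -2849)
1/(sqrt(m(-175) + (-19 - 49)*23) + Z) = 1/(sqrt((-2 - 175) + (-19 - 49)*23) - 2849) = 1/(sqrt(-177 - 68*23) - 2849) = 1/(sqrt(-177 - 1564) - 2849) = 1/(sqrt(-1741) - 2849) = 1/(I*sqrt(1741) - 2849) = 1/(-2849 + I*sqrt(1741))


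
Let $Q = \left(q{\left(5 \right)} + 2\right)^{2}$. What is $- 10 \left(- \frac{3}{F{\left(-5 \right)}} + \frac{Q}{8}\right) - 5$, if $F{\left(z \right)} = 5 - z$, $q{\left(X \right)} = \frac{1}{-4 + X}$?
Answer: $- \frac{53}{4} \approx -13.25$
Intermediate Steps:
$Q = 9$ ($Q = \left(\frac{1}{-4 + 5} + 2\right)^{2} = \left(1^{-1} + 2\right)^{2} = \left(1 + 2\right)^{2} = 3^{2} = 9$)
$- 10 \left(- \frac{3}{F{\left(-5 \right)}} + \frac{Q}{8}\right) - 5 = - 10 \left(- \frac{3}{5 - -5} + \frac{9}{8}\right) - 5 = - 10 \left(- \frac{3}{5 + 5} + 9 \cdot \frac{1}{8}\right) - 5 = - 10 \left(- \frac{3}{10} + \frac{9}{8}\right) - 5 = \left(-10\right) \frac{33}{40} - 5 = - \frac{33}{4} - 5 = - \frac{53}{4}$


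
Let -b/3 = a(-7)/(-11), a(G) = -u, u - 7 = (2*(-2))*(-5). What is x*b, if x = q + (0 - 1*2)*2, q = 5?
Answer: -81/11 ≈ -7.3636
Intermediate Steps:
u = 27 (u = 7 + (2*(-2))*(-5) = 7 - 4*(-5) = 7 + 20 = 27)
a(G) = -27 (a(G) = -1*27 = -27)
x = 1 (x = 5 + (0 - 1*2)*2 = 5 + (0 - 2)*2 = 5 - 2*2 = 5 - 4 = 1)
b = -81/11 (b = -(-81)/(-11) = -(-81)*(-1)/11 = -3*27/11 = -81/11 ≈ -7.3636)
x*b = 1*(-81/11) = -81/11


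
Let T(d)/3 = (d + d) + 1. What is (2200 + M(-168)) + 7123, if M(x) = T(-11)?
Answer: 9260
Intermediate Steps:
T(d) = 3 + 6*d (T(d) = 3*((d + d) + 1) = 3*(2*d + 1) = 3*(1 + 2*d) = 3 + 6*d)
M(x) = -63 (M(x) = 3 + 6*(-11) = 3 - 66 = -63)
(2200 + M(-168)) + 7123 = (2200 - 63) + 7123 = 2137 + 7123 = 9260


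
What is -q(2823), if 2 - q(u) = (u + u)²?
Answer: 31877314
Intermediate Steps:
q(u) = 2 - 4*u² (q(u) = 2 - (u + u)² = 2 - (2*u)² = 2 - 4*u²)
-q(2823) = -(2 - 4*2823²) = -(2 - 4*7969329) = -(2 - 31877316) = -1*(-31877314) = 31877314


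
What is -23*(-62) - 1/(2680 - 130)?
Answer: 3636299/2550 ≈ 1426.0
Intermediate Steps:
-23*(-62) - 1/(2680 - 130) = 1426 - 1/2550 = 3636299/2550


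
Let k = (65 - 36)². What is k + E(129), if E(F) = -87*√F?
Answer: 841 - 87*√129 ≈ -147.13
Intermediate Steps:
k = 841 (k = 29² = 841)
k + E(129) = 841 - 87*√129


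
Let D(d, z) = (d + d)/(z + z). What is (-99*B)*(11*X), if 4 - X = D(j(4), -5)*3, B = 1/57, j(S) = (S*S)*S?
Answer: -76956/95 ≈ -810.06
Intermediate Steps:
j(S) = S**3 (j(S) = S**2*S = S**3)
D(d, z) = d/z (D(d, z) = (2*d)/((2*z)) = (2*d)*(1/(2*z)) = d/z)
B = 1/57 ≈ 0.017544
X = 212/5 (X = 4 - 4**3/(-5)*3 = 4 - 64*(-1/5)*3 = 4 - (-64)*3/5 = 4 - 1*(-192/5) = 4 + 192/5 = 212/5 ≈ 42.400)
(-99*B)*(11*X) = (-99*1/57)*(11*(212/5)) = -33/19*2332/5 = -76956/95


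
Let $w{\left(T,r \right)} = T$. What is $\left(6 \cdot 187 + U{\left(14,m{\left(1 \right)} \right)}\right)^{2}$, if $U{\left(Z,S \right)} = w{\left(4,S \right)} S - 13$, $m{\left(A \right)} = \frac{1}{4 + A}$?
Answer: $\frac{30791401}{25} \approx 1.2317 \cdot 10^{6}$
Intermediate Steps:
$U{\left(Z,S \right)} = -13 + 4 S$ ($U{\left(Z,S \right)} = 4 S - 13 = -13 + 4 S$)
$\left(6 \cdot 187 + U{\left(14,m{\left(1 \right)} \right)}\right)^{2} = \left(6 \cdot 187 - \left(13 - \frac{4}{4 + 1}\right)\right)^{2} = \left(1122 - \left(13 - \frac{4}{5}\right)\right)^{2} = \left(1122 + \left(-13 + 4 \cdot \frac{1}{5}\right)\right)^{2} = \left(1122 + \left(-13 + \frac{4}{5}\right)\right)^{2} = \left(1122 - \frac{61}{5}\right)^{2} = \left(\frac{5549}{5}\right)^{2} = \frac{30791401}{25}$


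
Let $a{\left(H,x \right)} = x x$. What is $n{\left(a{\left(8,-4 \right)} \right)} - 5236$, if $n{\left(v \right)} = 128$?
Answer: $-5108$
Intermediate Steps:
$a{\left(H,x \right)} = x^{2}$
$n{\left(a{\left(8,-4 \right)} \right)} - 5236 = 128 - 5236 = -5108$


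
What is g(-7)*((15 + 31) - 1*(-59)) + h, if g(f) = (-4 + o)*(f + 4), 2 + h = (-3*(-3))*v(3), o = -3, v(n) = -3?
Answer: 2176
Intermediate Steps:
h = -29 (h = -2 - 3*(-3)*(-3) = -2 + 9*(-3) = -2 - 27 = -29)
g(f) = -28 - 7*f (g(f) = (-4 - 3)*(f + 4) = -7*(4 + f) = -28 - 7*f)
g(-7)*((15 + 31) - 1*(-59)) + h = (-28 - 7*(-7))*((15 + 31) - 1*(-59)) - 29 = (-28 + 49)*(46 + 59) - 29 = 21*105 - 29 = 2205 - 29 = 2176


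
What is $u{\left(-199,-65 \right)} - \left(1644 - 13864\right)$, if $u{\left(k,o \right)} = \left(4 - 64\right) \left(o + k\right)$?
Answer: $28060$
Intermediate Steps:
$u{\left(k,o \right)} = - 60 k - 60 o$ ($u{\left(k,o \right)} = - 60 \left(k + o\right) = - 60 k - 60 o$)
$u{\left(-199,-65 \right)} - \left(1644 - 13864\right) = \left(\left(-60\right) \left(-199\right) - -3900\right) - \left(1644 - 13864\right) = \left(11940 + 3900\right) - -12220 = 15840 + 12220 = 28060$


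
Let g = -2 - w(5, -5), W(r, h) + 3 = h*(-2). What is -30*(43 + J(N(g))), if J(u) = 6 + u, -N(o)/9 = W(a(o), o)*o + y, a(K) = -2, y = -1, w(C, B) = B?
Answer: -9030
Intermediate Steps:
W(r, h) = -3 - 2*h (W(r, h) = -3 + h*(-2) = -3 - 2*h)
g = 3 (g = -2 - 1*(-5) = -2 + 5 = 3)
N(o) = 9 - 9*o*(-3 - 2*o) (N(o) = -9*((-3 - 2*o)*o - 1) = -9*(o*(-3 - 2*o) - 1) = -9*(-1 + o*(-3 - 2*o)) = 9 - 9*o*(-3 - 2*o))
-30*(43 + J(N(g))) = -30*(43 + (6 + (9 + 9*3*(3 + 2*3)))) = -30*(43 + (6 + (9 + 9*3*(3 + 6)))) = -30*(43 + (6 + (9 + 9*3*9))) = -30*(43 + (6 + (9 + 243))) = -30*(43 + (6 + 252)) = -30*(43 + 258) = -30*301 = -9030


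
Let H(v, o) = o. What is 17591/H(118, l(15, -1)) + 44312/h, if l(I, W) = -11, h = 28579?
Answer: -502245757/314369 ≈ -1597.6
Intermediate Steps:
17591/H(118, l(15, -1)) + 44312/h = 17591/(-11) + 44312/28579 = 17591*(-1/11) + 44312*(1/28579) = -17591/11 + 44312/28579 = -502245757/314369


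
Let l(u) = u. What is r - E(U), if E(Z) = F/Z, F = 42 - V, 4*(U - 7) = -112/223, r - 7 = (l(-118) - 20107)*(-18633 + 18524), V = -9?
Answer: 1126512061/511 ≈ 2.2045e+6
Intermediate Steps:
r = 2204532 (r = 7 + (-118 - 20107)*(-18633 + 18524) = 7 - 20225*(-109) = 7 + 2204525 = 2204532)
U = 1533/223 (U = 7 + (-112/223)/4 = 7 + (-112*1/223)/4 = 7 + (¼)*(-112/223) = 7 - 28/223 = 1533/223 ≈ 6.8744)
F = 51 (F = 42 - 1*(-9) = 42 + 9 = 51)
E(Z) = 51/Z
r - E(U) = 2204532 - 51/1533/223 = 2204532 - 51*223/1533 = 2204532 - 1*3791/511 = 2204532 - 3791/511 = 1126512061/511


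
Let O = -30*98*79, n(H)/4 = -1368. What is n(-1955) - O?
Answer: 226788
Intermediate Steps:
n(H) = -5472 (n(H) = 4*(-1368) = -5472)
O = -232260 (O = -2940*79 = -232260)
n(-1955) - O = -5472 - 1*(-232260) = -5472 + 232260 = 226788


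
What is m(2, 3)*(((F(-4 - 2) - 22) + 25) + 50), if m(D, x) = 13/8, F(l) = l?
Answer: 611/8 ≈ 76.375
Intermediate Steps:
m(D, x) = 13/8 (m(D, x) = 13*(⅛) = 13/8)
m(2, 3)*(((F(-4 - 2) - 22) + 25) + 50) = 13*((((-4 - 2) - 22) + 25) + 50)/8 = 13*(((-6 - 22) + 25) + 50)/8 = 13*((-28 + 25) + 50)/8 = 13*(-3 + 50)/8 = (13/8)*47 = 611/8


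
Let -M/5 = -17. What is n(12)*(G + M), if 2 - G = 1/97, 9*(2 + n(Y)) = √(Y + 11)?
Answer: -16876/97 + 8438*√23/873 ≈ -127.63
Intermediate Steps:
n(Y) = -2 + √(11 + Y)/9 (n(Y) = -2 + √(Y + 11)/9 = -2 + √(11 + Y)/9)
M = 85 (M = -5*(-17) = 85)
G = 193/97 (G = 2 - 1/97 = 193/97 ≈ 1.9897)
n(12)*(G + M) = (-2 + √(11 + 12)/9)*(193/97 + 85) = (-2 + √23/9)*(8438/97) = -16876/97 + 8438*√23/873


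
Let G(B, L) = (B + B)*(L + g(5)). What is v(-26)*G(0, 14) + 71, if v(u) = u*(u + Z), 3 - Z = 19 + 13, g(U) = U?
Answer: 71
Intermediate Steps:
Z = -29 (Z = 3 - (19 + 13) = 3 - 1*32 = 3 - 32 = -29)
G(B, L) = 2*B*(5 + L) (G(B, L) = (B + B)*(L + 5) = (2*B)*(5 + L) = 2*B*(5 + L))
v(u) = u*(-29 + u) (v(u) = u*(u - 29) = u*(-29 + u))
v(-26)*G(0, 14) + 71 = (-26*(-29 - 26))*(2*0*(5 + 14)) + 71 = (-26*(-55))*(2*0*19) + 71 = 1430*0 + 71 = 0 + 71 = 71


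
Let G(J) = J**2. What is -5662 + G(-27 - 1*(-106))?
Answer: 579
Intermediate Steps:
-5662 + G(-27 - 1*(-106)) = -5662 + (-27 - 1*(-106))**2 = -5662 + (-27 + 106)**2 = -5662 + 79**2 = -5662 + 6241 = 579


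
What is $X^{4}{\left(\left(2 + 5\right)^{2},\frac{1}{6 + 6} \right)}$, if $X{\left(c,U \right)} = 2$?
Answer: $16$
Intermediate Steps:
$X^{4}{\left(\left(2 + 5\right)^{2},\frac{1}{6 + 6} \right)} = 2^{4} = 16$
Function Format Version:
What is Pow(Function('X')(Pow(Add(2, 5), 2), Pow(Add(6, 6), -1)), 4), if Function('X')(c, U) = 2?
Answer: 16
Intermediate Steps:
Pow(Function('X')(Pow(Add(2, 5), 2), Pow(Add(6, 6), -1)), 4) = Pow(2, 4) = 16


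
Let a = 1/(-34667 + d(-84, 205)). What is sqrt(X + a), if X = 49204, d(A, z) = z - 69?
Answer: sqrt(58670355606513)/34531 ≈ 221.82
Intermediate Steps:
d(A, z) = -69 + z
a = -1/34531 (a = 1/(-34667 + (-69 + 205)) = 1/(-34667 + 136) = 1/(-34531) = -1/34531 ≈ -2.8959e-5)
sqrt(X + a) = sqrt(49204 - 1/34531) = sqrt(1699063323/34531) = sqrt(58670355606513)/34531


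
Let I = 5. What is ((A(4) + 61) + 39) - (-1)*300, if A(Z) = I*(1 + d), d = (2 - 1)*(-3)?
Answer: 390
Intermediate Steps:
d = -3 (d = 1*(-3) = -3)
A(Z) = -10 (A(Z) = 5*(1 - 3) = 5*(-2) = -10)
((A(4) + 61) + 39) - (-1)*300 = ((-10 + 61) + 39) - (-1)*300 = (51 + 39) - 1*(-300) = 90 + 300 = 390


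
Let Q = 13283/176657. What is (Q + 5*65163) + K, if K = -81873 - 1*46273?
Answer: 34919625816/176657 ≈ 1.9767e+5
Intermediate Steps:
Q = 13283/176657 (Q = 13283*(1/176657) = 13283/176657 ≈ 0.075191)
K = -128146 (K = -81873 - 46273 = -128146)
(Q + 5*65163) + K = (13283/176657 + 5*65163) - 128146 = (13283/176657 + 325815) - 128146 = 57557513738/176657 - 128146 = 34919625816/176657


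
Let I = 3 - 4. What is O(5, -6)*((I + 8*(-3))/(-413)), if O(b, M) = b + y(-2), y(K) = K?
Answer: 75/413 ≈ 0.18160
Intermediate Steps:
I = -1
O(b, M) = -2 + b (O(b, M) = b - 2 = -2 + b)
O(5, -6)*((I + 8*(-3))/(-413)) = (-2 + 5)*((-1 + 8*(-3))/(-413)) = 3*((-1 - 24)*(-1/413)) = 3*(-25*(-1/413)) = 3*(25/413) = 75/413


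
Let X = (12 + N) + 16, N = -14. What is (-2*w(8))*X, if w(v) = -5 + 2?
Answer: 84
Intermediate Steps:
w(v) = -3
X = 14 (X = (12 - 14) + 16 = -2 + 16 = 14)
(-2*w(8))*X = -2*(-3)*14 = 6*14 = 84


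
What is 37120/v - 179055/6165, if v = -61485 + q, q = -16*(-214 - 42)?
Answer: -233436271/7862293 ≈ -29.691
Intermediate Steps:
q = 4096 (q = -16*(-256) = 4096)
v = -57389 (v = -61485 + 4096 = -57389)
37120/v - 179055/6165 = 37120/(-57389) - 179055/6165 = 37120*(-1/57389) - 179055*1/6165 = -37120/57389 - 3979/137 = -233436271/7862293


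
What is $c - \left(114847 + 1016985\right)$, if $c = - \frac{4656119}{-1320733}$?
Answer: $- \frac{1494843216737}{1320733} \approx -1.1318 \cdot 10^{6}$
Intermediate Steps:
$c = \frac{4656119}{1320733}$ ($c = \left(-4656119\right) \left(- \frac{1}{1320733}\right) = \frac{4656119}{1320733} \approx 3.5254$)
$c - \left(114847 + 1016985\right) = \frac{4656119}{1320733} - \left(114847 + 1016985\right) = \frac{4656119}{1320733} - 1131832 = - \frac{1494843216737}{1320733}$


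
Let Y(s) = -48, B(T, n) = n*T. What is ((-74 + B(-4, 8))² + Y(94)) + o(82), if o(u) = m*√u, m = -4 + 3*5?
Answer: 11188 + 11*√82 ≈ 11288.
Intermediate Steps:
B(T, n) = T*n
m = 11 (m = -4 + 15 = 11)
o(u) = 11*√u
((-74 + B(-4, 8))² + Y(94)) + o(82) = ((-74 - 4*8)² - 48) + 11*√82 = ((-74 - 32)² - 48) + 11*√82 = ((-106)² - 48) + 11*√82 = (11236 - 48) + 11*√82 = 11188 + 11*√82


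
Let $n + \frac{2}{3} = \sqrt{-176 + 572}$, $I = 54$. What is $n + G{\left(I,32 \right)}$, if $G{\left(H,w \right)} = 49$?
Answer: $\frac{145}{3} + 6 \sqrt{11} \approx 68.233$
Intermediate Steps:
$n = - \frac{2}{3} + 6 \sqrt{11}$ ($n = - \frac{2}{3} + \sqrt{-176 + 572} = - \frac{2}{3} + \sqrt{396} = - \frac{2}{3} + 6 \sqrt{11} \approx 19.233$)
$n + G{\left(I,32 \right)} = \left(- \frac{2}{3} + 6 \sqrt{11}\right) + 49 = \frac{145}{3} + 6 \sqrt{11}$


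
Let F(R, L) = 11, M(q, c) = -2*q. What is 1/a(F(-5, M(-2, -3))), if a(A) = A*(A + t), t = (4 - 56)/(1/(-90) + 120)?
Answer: 10799/1255199 ≈ 0.0086034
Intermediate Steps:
t = -4680/10799 (t = -52/(-1/90 + 120) = -52/10799/90 = -52*90/10799 = -4680/10799 ≈ -0.43337)
a(A) = A*(-4680/10799 + A) (a(A) = A*(A - 4680/10799) = A*(-4680/10799 + A))
1/a(F(-5, M(-2, -3))) = 1/((1/10799)*11*(-4680 + 10799*11)) = 1/((1/10799)*11*(-4680 + 118789)) = 1/((1/10799)*11*114109) = 1/(1255199/10799) = 10799/1255199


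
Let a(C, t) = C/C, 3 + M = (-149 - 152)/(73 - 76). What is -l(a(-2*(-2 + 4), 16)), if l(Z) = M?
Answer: -292/3 ≈ -97.333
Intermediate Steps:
M = 292/3 (M = -3 + (-149 - 152)/(73 - 76) = -3 - 301/(-3) = -3 - 301*(-⅓) = -3 + 301/3 = 292/3 ≈ 97.333)
a(C, t) = 1
l(Z) = 292/3
-l(a(-2*(-2 + 4), 16)) = -1*292/3 = -292/3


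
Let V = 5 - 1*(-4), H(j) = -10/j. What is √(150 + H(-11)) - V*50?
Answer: -450 + 2*√4565/11 ≈ -437.72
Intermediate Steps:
V = 9 (V = 5 + 4 = 9)
√(150 + H(-11)) - V*50 = √(150 - 10/(-11)) - 9*50 = √(150 - 10*(-1/11)) - 1*450 = √(150 + 10/11) - 450 = √(1660/11) - 450 = 2*√4565/11 - 450 = -450 + 2*√4565/11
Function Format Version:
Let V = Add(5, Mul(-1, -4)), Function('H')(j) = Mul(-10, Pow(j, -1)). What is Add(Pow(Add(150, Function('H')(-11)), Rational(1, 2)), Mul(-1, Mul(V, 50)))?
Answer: Add(-450, Mul(Rational(2, 11), Pow(4565, Rational(1, 2)))) ≈ -437.72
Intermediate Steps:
V = 9 (V = Add(5, 4) = 9)
Add(Pow(Add(150, Function('H')(-11)), Rational(1, 2)), Mul(-1, Mul(V, 50))) = Add(Pow(Add(150, Mul(-10, Pow(-11, -1))), Rational(1, 2)), Mul(-1, Mul(9, 50))) = Add(Pow(Add(150, Mul(-10, Rational(-1, 11))), Rational(1, 2)), Mul(-1, 450)) = Add(Pow(Add(150, Rational(10, 11)), Rational(1, 2)), -450) = Add(Pow(Rational(1660, 11), Rational(1, 2)), -450) = Add(Mul(Rational(2, 11), Pow(4565, Rational(1, 2))), -450) = Add(-450, Mul(Rational(2, 11), Pow(4565, Rational(1, 2))))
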